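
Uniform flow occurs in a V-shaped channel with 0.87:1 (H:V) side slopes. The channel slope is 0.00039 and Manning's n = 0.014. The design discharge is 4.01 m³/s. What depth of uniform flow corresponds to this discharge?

Manning's equation rearranged: A R^(2/3) = nQ / (1·√S) = 0.014 × 4.01 / (√0.00039) = 2.843.
Try y = 1.65 m: A R^(2/3) = 1.574 — short.
Try y = 2.35 m: A R^(2/3) = 4.041 — over.
Try y = 2.06 m: A R^(2/3) = 2.844 — matches.

y_n = 2.06 m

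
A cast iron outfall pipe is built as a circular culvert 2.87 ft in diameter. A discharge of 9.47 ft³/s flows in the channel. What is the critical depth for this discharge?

y_c = 0.985 ft

At critical depth, Q² T / (g A³) = 1, i.e. A³/T = Q²/g = 9.47²/32.2 = 2.785.
At y = 0.772 ft: A³/T = 1.082 — short.
At y = 1.1 ft: A³/T = 4.258 — over.
At y = 0.985 ft: A³/T = 2.782 — close enough.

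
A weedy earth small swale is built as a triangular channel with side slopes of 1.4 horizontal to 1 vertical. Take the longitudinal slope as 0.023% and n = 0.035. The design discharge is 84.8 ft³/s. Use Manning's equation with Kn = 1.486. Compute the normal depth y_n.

y_n = 6.88 ft

Manning's equation rearranged: A R^(2/3) = nQ / (1.486·√S) = 0.035 × 84.8 / (1.486 × √0.00023) = 131.7.
At y = 7.79 ft: A R^(2/3) = 183.3 — high.
At y = 5.87 ft: A R^(2/3) = 86.19 — low.
At y = 6.88 ft: A R^(2/3) = 131.6 — close enough.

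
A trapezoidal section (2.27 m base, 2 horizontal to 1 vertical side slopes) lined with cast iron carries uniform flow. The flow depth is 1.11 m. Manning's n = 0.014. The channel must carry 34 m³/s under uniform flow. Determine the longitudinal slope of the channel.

With bottom width b = 2.27 m and side slope z = 2: A = (b + zy)y = (2.27 + 2×1.11)×1.11 = 4.984 m²; P = b + 2y√(1+z²) = 2.27 + 2×1.11×2.236 = 7.234 m.
Hydraulic radius R = A/P = 4.984/7.234 = 0.6889 m.
From Manning's equation, S = [nQ / (1 A R^(2/3))]² = [0.014 × 34 / (1 × 4.984 × 0.6889^(2/3))]² = 0.015.

S = 0.015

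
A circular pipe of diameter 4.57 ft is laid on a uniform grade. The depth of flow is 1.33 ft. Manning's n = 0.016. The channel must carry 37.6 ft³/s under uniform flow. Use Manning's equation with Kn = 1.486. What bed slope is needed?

For a circular section of diameter D = 4.57 ft at depth y = 1.33 ft, the central angle is θ = 2 arccos(1 − 2y/D) = 2.279 rad. Then A = (D²/8)(θ − sin θ) = 3.968 ft² and P = Dθ/2 = 5.208 ft.
Hydraulic radius R = A/P = 3.968/5.208 = 0.7618 ft.
From Manning's equation, S = [nQ / (1.486 A R^(2/3))]² = [0.016 × 37.6 / (1.486 × 3.968 × 0.7618^(2/3))]² = 0.015.

S = 0.015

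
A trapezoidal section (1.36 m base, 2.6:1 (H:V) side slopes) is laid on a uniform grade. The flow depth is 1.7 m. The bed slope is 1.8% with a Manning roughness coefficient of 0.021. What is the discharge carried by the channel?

Q = 58.8 m³/s

With bottom width b = 1.36 m and side slope z = 2.6: A = (b + zy)y = (1.36 + 2.6×1.7)×1.7 = 9.826 m²; P = b + 2y√(1+z²) = 1.36 + 2×1.7×2.786 = 10.83 m.
Hydraulic radius R = A/P = 9.826/10.83 = 0.9072 m.
Manning's equation: Q = (1/n) A R^(2/3) S^(1/2) = (1/0.021) × 9.826 × 0.9072^(2/3) × 0.018^(1/2) = 58.8 m³/s.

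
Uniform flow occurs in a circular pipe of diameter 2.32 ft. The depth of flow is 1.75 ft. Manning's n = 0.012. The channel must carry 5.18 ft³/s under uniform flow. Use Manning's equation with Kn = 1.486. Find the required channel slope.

S = 0.00024

For a circular section of diameter D = 2.32 ft at depth y = 1.75 ft, the central angle is θ = 2 arccos(1 − 2y/D) = 4.209 rad. Then A = (D²/8)(θ − sin θ) = 3.421 ft² and P = Dθ/2 = 4.882 ft.
Hydraulic radius R = A/P = 3.421/4.882 = 0.7007 ft.
From Manning's equation, S = [nQ / (1.486 A R^(2/3))]² = [0.012 × 5.18 / (1.486 × 3.421 × 0.7007^(2/3))]² = 0.00024.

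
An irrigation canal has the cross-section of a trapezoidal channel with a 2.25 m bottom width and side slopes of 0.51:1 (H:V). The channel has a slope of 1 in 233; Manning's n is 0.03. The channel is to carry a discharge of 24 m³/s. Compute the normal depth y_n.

y_n = 2.71 m

Manning's equation rearranged: A R^(2/3) = nQ / (1·√S) = 0.03 × 24 / (√0.004292) = 10.99.
Try y = 3.04 m: A R^(2/3) = 13.57 — too large.
Try y = 2.11 m: A R^(2/3) = 7.039 — too small.
Try y = 2.71 m: A R^(2/3) = 11 — close enough.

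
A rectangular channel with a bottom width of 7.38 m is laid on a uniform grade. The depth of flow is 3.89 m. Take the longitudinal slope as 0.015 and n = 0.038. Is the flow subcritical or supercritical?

subcritical

Flow area A = b·y = 7.38 × 3.89 = 28.71 m². Wetted perimeter P = b + 2y = 7.38 + 2×3.89 = 15.16 m.
Hydraulic radius R = A/P = 28.71/15.16 = 1.894 m.
V = (1/n) R^(2/3) √S = (1/0.038) × 1.894^(2/3) × √0.015 = 4.933 m/s. Hydraulic depth D_h = A/T = 28.71/7.38 = 3.89 m.
Froude number Fr = V/√(g·D_h) = 4.933/√(9.81×3.89) = 0.799, which is less than 1, so the flow is subcritical.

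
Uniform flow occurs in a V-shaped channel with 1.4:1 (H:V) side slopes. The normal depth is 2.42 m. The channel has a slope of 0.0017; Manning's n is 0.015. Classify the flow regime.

subcritical

For a triangular section with side slope z = 1.4: A = zy² = 1.4×2.42² = 8.199 m²; P = 2y√(1+z²) = 2×2.42×1.72 = 8.327 m.
Hydraulic radius R = A/P = 8.199/8.327 = 0.9846 m.
V = (1/n) R^(2/3) √S = (1/0.015) × 0.9846^(2/3) × √0.0017 = 2.72 m/s. Hydraulic depth D_h = A/T = 8.199/6.776 = 1.21 m.
Froude number Fr = V/√(g·D_h) = 2.72/√(9.81×1.21) = 0.79, which is less than 1, so the flow is subcritical.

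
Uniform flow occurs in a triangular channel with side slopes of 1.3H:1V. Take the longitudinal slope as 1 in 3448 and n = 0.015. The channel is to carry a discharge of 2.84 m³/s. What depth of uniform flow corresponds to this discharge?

y_n = 1.61 m

Manning's equation rearranged: A R^(2/3) = nQ / (1·√S) = 0.015 × 2.84 / (√0.00029) = 2.501.
Try y = 2.05 m: A R^(2/3) = 4.757 — too large.
Try y = 1.25 m: A R^(2/3) = 1.272 — too small.
Try y = 1.61 m: A R^(2/3) = 2.497 — ≈ 2.501.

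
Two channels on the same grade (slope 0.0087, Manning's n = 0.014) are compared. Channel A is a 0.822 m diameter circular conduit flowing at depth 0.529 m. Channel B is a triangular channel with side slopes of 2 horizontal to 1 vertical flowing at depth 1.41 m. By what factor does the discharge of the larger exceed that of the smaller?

Channel A: For a circular section of diameter D = 0.822 m at depth y = 0.529 m, the central angle is θ = 2 arccos(1 − 2y/D) = 3.724 rad. Then A = (D²/8)(θ − sin θ) = 0.361 m² and P = Dθ/2 = 1.531 m. Hydraulic radius R = A/P = 0.361/1.531 = 0.2359 m. Q_A = (1/0.014)·0.361·0.2359^(2/3)·√0.0087 = 0.9181 m³/s.
Channel B: For a triangular section with side slope z = 2: A = zy² = 2×1.41² = 3.976 m²; P = 2y√(1+z²) = 2×1.41×2.236 = 6.306 m. Hydraulic radius R = A/P = 3.976/6.306 = 0.6306 m. Q_B = (1/0.014)·3.976·0.6306^(2/3)·√0.0087 = 19.48 m³/s.
The larger discharge is 19.48 m³/s and the smaller is 0.9181 m³/s; the ratio is 21.2.

21.2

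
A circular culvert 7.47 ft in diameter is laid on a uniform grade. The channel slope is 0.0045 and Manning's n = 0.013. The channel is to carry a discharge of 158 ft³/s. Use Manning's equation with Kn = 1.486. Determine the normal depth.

y_n = 2.86 ft

Manning's equation rearranged: A R^(2/3) = nQ / (1.486·√S) = 0.013 × 158 / (1.486 × √0.0045) = 20.61.
Trying y = 2.35 ft: A R^(2/3) = 14.26 — short.
Trying y = 3.31 ft: A R^(2/3) = 26.94 — over.
Trying y = 2.86 ft: A R^(2/3) = 20.66 — close enough.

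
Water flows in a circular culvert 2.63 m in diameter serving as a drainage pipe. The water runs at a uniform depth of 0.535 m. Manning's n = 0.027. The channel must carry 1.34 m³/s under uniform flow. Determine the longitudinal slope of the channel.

For a circular section of diameter D = 2.63 m at depth y = 0.535 m, the central angle is θ = 2 arccos(1 − 2y/D) = 1.872 rad. Then A = (D²/8)(θ − sin θ) = 0.7925 m² and P = Dθ/2 = 2.461 m.
Hydraulic radius R = A/P = 0.7925/2.461 = 0.322 m.
From Manning's equation, S = [nQ / (1 A R^(2/3))]² = [0.027 × 1.34 / (1 × 0.7925 × 0.322^(2/3))]² = 0.00944.

S = 0.00944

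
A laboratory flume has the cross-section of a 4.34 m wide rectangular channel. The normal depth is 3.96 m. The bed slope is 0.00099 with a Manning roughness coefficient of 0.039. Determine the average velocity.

V = 1.01 m/s

Flow area A = b·y = 4.34 × 3.96 = 17.19 m². Wetted perimeter P = b + 2y = 4.34 + 2×3.96 = 12.26 m.
Hydraulic radius R = A/P = 17.19/12.26 = 1.402 m.
From Manning's equation, V = (1/n) R^(2/3) S^(1/2) = (1/0.039) × 1.402^(2/3) × 0.00099^(1/2) = 1.01 m/s.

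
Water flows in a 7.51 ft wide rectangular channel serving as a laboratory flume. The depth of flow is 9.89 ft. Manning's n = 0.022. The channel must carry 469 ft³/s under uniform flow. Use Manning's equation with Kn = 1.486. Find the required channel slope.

Flow area A = b·y = 7.51 × 9.89 = 74.27 ft². Wetted perimeter P = b + 2y = 7.51 + 2×9.89 = 27.29 ft.
Hydraulic radius R = A/P = 74.27/27.29 = 2.722 ft.
From Manning's equation, S = [nQ / (1.486 A R^(2/3))]² = [0.022 × 469 / (1.486 × 74.27 × 2.722^(2/3))]² = 0.0023.

S = 0.0023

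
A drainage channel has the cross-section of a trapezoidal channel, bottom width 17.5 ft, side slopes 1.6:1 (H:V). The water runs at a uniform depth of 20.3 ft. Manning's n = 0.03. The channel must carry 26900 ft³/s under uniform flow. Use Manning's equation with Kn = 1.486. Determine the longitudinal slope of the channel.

S = 0.012

With bottom width b = 17.5 ft and side slope z = 1.6: A = (b + zy)y = (17.5 + 1.6×20.3)×20.3 = 1015 ft²; P = b + 2y√(1+z²) = 17.5 + 2×20.3×1.887 = 94.1 ft.
Hydraulic radius R = A/P = 1015/94.1 = 10.78 ft.
From Manning's equation, S = [nQ / (1.486 A R^(2/3))]² = [0.03 × 26900 / (1.486 × 1015 × 10.78^(2/3))]² = 0.012.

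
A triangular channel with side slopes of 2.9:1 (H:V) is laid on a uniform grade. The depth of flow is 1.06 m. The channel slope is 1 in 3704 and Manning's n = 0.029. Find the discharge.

Q = 1.16 m³/s

For a triangular section with side slope z = 2.9: A = zy² = 2.9×1.06² = 3.258 m²; P = 2y√(1+z²) = 2×1.06×3.068 = 6.503 m.
Hydraulic radius R = A/P = 3.258/6.503 = 0.501 m.
Manning's equation: Q = (1/n) A R^(2/3) S^(1/2) = (1/0.029) × 3.258 × 0.501^(2/3) × 0.00027^(1/2) = 1.16 m³/s.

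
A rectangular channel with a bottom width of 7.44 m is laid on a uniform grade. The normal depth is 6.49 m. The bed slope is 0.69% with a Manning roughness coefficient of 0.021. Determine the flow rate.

Flow area A = b·y = 7.44 × 6.49 = 48.29 m². Wetted perimeter P = b + 2y = 7.44 + 2×6.49 = 20.42 m.
Hydraulic radius R = A/P = 48.29/20.42 = 2.365 m.
Manning's equation: Q = (1/n) A R^(2/3) S^(1/2) = (1/0.021) × 48.29 × 2.365^(2/3) × 0.0069^(1/2) = 339 m³/s.

Q = 339 m³/s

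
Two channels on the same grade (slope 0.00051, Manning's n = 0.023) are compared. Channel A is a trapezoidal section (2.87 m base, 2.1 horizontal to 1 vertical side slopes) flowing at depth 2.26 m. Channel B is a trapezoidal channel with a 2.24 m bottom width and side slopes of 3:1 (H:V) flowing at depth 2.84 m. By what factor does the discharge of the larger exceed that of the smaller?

1.98

Channel A: With bottom width b = 2.87 m and side slope z = 2.1: A = (b + zy)y = (2.87 + 2.1×2.26)×2.26 = 17.21 m²; P = b + 2y√(1+z²) = 2.87 + 2×2.26×2.326 = 13.38 m. Hydraulic radius R = A/P = 17.21/13.38 = 1.286 m. Q_A = (1/0.023)·17.21·1.286^(2/3)·√0.00051 = 19.99 m³/s.
Channel B: With bottom width b = 2.24 m and side slope z = 3: A = (b + zy)y = (2.24 + 3×2.84)×2.84 = 30.56 m²; P = b + 2y√(1+z²) = 2.24 + 2×2.84×3.162 = 20.2 m. Hydraulic radius R = A/P = 30.56/20.2 = 1.513 m. Q_B = (1/0.023)·30.56·1.513^(2/3)·√0.00051 = 39.54 m³/s.
The larger discharge is 39.54 m³/s and the smaller is 19.99 m³/s; the ratio is 1.98.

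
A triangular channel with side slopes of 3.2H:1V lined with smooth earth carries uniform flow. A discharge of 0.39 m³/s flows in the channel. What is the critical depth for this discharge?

At critical depth, Q² T / (g A³) = 1, i.e. A³/T = Q²/g = 0.39²/9.81 = 0.0155.
Trying y = 0.38 m: A³/T = 0.04057 — too large.
Trying y = 0.232 m: A³/T = 0.003441 — too small.
Trying y = 0.314 m: A³/T = 0.01563 — ≈ 0.0155.

y_c = 0.314 m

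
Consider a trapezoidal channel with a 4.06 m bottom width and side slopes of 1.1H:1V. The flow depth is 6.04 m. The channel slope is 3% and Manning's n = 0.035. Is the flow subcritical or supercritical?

supercritical

With bottom width b = 4.06 m and side slope z = 1.1: A = (b + zy)y = (4.06 + 1.1×6.04)×6.04 = 64.65 m²; P = b + 2y√(1+z²) = 4.06 + 2×6.04×1.487 = 22.02 m.
Hydraulic radius R = A/P = 64.65/22.02 = 2.936 m.
V = (1/n) R^(2/3) √S = (1/0.035) × 2.936^(2/3) × √0.03 = 10.15 m/s. Hydraulic depth D_h = A/T = 64.65/17.35 = 3.727 m.
Froude number Fr = V/√(g·D_h) = 10.15/√(9.81×3.727) = 1.68, which is greater than 1, so the flow is supercritical.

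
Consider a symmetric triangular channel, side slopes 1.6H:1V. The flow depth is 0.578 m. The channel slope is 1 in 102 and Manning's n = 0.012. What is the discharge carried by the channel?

Q = 1.73 m³/s

For a triangular section with side slope z = 1.6: A = zy² = 1.6×0.578² = 0.5345 m²; P = 2y√(1+z²) = 2×0.578×1.887 = 2.181 m.
Hydraulic radius R = A/P = 0.5345/2.181 = 0.2451 m.
Manning's equation: Q = (1/n) A R^(2/3) S^(1/2) = (1/0.012) × 0.5345 × 0.2451^(2/3) × 0.009804^(1/2) = 1.73 m³/s.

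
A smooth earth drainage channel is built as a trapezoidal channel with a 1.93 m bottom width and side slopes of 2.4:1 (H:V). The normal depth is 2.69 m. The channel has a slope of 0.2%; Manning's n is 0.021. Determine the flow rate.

Q = 60.6 m³/s

With bottom width b = 1.93 m and side slope z = 2.4: A = (b + zy)y = (1.93 + 2.4×2.69)×2.69 = 22.56 m²; P = b + 2y√(1+z²) = 1.93 + 2×2.69×2.6 = 15.92 m.
Hydraulic radius R = A/P = 22.56/15.92 = 1.417 m.
Manning's equation: Q = (1/n) A R^(2/3) S^(1/2) = (1/0.021) × 22.56 × 1.417^(2/3) × 0.002^(1/2) = 60.6 m³/s.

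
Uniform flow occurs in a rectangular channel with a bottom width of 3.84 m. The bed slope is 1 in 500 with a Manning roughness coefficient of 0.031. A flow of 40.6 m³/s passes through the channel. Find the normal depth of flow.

Manning's equation rearranged: A R^(2/3) = nQ / (1·√S) = 0.031 × 40.6 / (√0.002) = 28.14.
Trying y = 6.3 m: A R^(2/3) = 31.3 — too large.
Trying y = 4.85 m: A R^(2/3) = 23.03 — too small.
Trying y = 5.75 m: A R^(2/3) = 28.15 — ≈ 28.14.

y_n = 5.75 m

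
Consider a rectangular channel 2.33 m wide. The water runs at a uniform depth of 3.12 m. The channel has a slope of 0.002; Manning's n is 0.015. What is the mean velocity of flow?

Flow area A = b·y = 2.33 × 3.12 = 7.27 m². Wetted perimeter P = b + 2y = 2.33 + 2×3.12 = 8.57 m.
Hydraulic radius R = A/P = 7.27/8.57 = 0.8483 m.
From Manning's equation, V = (1/n) R^(2/3) S^(1/2) = (1/0.015) × 0.8483^(2/3) × 0.002^(1/2) = 2.67 m/s.

V = 2.67 m/s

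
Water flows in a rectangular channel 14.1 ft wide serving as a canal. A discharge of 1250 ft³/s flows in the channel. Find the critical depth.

y_c = 6.25 ft

For a rectangular channel, critical depth y_c = (q²/g)^(1/3) where q = Q/b = 1250/14.1 = 88.65 ft²/s.
So y_c = (88.65²/32.2)^(1/3) = 6.25 ft.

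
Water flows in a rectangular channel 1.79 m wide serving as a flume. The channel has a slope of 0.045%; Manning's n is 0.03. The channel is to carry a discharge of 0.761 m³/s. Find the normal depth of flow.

y_n = 0.993 m

Manning's equation rearranged: A R^(2/3) = nQ / (1·√S) = 0.03 × 0.761 / (√0.00045) = 1.076.
Trying y = 1.19 m: A R^(2/3) = 1.361 — over.
Trying y = 0.993 m: A R^(2/3) = 1.076 — close enough.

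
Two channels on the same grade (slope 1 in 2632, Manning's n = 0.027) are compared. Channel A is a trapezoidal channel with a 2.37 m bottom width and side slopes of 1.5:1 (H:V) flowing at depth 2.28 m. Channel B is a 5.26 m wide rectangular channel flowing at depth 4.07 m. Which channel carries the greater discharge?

channel B

Channel A: With bottom width b = 2.37 m and side slope z = 1.5: A = (b + zy)y = (2.37 + 1.5×2.28)×2.28 = 13.2 m²; P = b + 2y√(1+z²) = 2.37 + 2×2.28×1.803 = 10.59 m. Hydraulic radius R = A/P = 13.2/10.59 = 1.246 m. Q_A = (1/0.027)·13.2·1.246^(2/3)·√0.0003799 = 11.04 m³/s.
Channel B: Flow area A = b·y = 5.26 × 4.07 = 21.41 m². Wetted perimeter P = b + 2y = 5.26 + 2×4.07 = 13.4 m. Hydraulic radius R = A/P = 21.41/13.4 = 1.598 m. Q_B = (1/0.027)·21.41·1.598^(2/3)·√0.0003799 = 21.12 m³/s.
Q_A = 11.04 m³/s vs Q_B = 21.12 m³/s, so channel B carries more.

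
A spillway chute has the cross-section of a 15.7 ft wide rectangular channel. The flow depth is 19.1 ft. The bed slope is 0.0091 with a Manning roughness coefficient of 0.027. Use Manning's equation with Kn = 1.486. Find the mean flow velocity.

V = 16.5 ft/s

Flow area A = b·y = 15.7 × 19.1 = 299.9 ft². Wetted perimeter P = b + 2y = 15.7 + 2×19.1 = 53.9 ft.
Hydraulic radius R = A/P = 299.9/53.9 = 5.563 ft.
From Manning's equation, V = (1.486/n) R^(2/3) S^(1/2) = (1.486/0.027) × 5.563^(2/3) × 0.0091^(1/2) = 16.5 ft/s.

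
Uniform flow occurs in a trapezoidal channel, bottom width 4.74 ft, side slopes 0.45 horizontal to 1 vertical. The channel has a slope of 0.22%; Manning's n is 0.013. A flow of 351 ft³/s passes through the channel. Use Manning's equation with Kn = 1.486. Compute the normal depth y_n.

Manning's equation rearranged: A R^(2/3) = nQ / (1.486·√S) = 0.013 × 351 / (1.486 × √0.0022) = 65.47.
Trying y = 6.09 ft: A R^(2/3) = 84.3 — high.
Trying y = 5.28 ft: A R^(2/3) = 65.51 — ≈ 65.47.

y_n = 5.28 ft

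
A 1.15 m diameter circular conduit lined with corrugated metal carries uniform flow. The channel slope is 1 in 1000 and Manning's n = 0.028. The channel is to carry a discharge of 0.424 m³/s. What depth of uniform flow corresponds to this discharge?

y_n = 0.8 m

Manning's equation rearranged: A R^(2/3) = nQ / (1·√S) = 0.028 × 0.424 / (√0.001) = 0.3754.
At y = 1.01 m: A R^(2/3) = 0.4764 — over.
At y = 0.688 m: A R^(2/3) = 0.3026 — short.
At y = 0.8 m: A R^(2/3) = 0.3757 — matches.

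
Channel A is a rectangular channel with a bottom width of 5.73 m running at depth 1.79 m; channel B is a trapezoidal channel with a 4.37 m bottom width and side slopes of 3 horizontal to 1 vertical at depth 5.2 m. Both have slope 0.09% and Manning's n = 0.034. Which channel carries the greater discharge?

Channel A: Flow area A = b·y = 5.73 × 1.79 = 10.26 m². Wetted perimeter P = b + 2y = 5.73 + 2×1.79 = 9.31 m. Hydraulic radius R = A/P = 10.26/9.31 = 1.102 m. Q_A = (1/0.034)·10.26·1.102^(2/3)·√0.0009 = 9.654 m³/s.
Channel B: With bottom width b = 4.37 m and side slope z = 3: A = (b + zy)y = (4.37 + 3×5.2)×5.2 = 103.8 m²; P = b + 2y√(1+z²) = 4.37 + 2×5.2×3.162 = 37.26 m. Hydraulic radius R = A/P = 103.8/37.26 = 2.787 m. Q_B = (1/0.034)·103.8·2.787^(2/3)·√0.0009 = 181.5 m³/s.
Q_A = 9.654 m³/s vs Q_B = 181.5 m³/s, so channel B carries more.

channel B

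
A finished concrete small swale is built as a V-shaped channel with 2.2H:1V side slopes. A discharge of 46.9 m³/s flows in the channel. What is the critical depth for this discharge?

y_c = 2.47 m

At critical depth, Q² T / (g A³) = 1, i.e. A³/T = Q²/g = 46.9²/9.81 = 224.2.
Try y = 1.71 m: A³/T = 35.38 — too small.
Try y = 2.47 m: A³/T = 222.5 — close enough.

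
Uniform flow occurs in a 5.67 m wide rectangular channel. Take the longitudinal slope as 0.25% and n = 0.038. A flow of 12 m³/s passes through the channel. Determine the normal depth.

Manning's equation rearranged: A R^(2/3) = nQ / (1·√S) = 0.038 × 12 / (√0.0025) = 9.12.
Trying y = 1.17 m: A R^(2/3) = 5.851 — too small.
Trying y = 1.96 m: A R^(2/3) = 12.26 — too large.
Trying y = 1.59 m: A R^(2/3) = 9.127 — ≈ 9.12.

y_n = 1.59 m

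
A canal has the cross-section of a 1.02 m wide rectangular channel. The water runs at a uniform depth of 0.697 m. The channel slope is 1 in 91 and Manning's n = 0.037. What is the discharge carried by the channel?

Q = 0.892 m³/s

Flow area A = b·y = 1.02 × 0.697 = 0.7109 m². Wetted perimeter P = b + 2y = 1.02 + 2×0.697 = 2.414 m.
Hydraulic radius R = A/P = 0.7109/2.414 = 0.2945 m.
Manning's equation: Q = (1/n) A R^(2/3) S^(1/2) = (1/0.037) × 0.7109 × 0.2945^(2/3) × 0.01099^(1/2) = 0.892 m³/s.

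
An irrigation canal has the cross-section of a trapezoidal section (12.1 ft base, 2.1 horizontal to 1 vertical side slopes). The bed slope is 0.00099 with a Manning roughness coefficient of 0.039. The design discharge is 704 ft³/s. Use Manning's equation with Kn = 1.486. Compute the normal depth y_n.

Manning's equation rearranged: A R^(2/3) = nQ / (1.486·√S) = 0.039 × 704 / (1.486 × √0.00099) = 587.2.
At y = 6.68 ft: A R^(2/3) = 442.9 — short.
At y = 8.55 ft: A R^(2/3) = 746.7 — over.
At y = 7.64 ft: A R^(2/3) = 587.2 — matches.

y_n = 7.64 ft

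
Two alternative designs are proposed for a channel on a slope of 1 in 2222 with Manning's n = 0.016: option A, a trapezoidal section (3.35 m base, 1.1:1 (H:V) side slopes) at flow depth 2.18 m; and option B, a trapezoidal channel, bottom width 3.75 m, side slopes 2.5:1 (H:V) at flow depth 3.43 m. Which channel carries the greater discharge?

channel B

Channel A: With bottom width b = 3.35 m and side slope z = 1.1: A = (b + zy)y = (3.35 + 1.1×2.18)×2.18 = 12.53 m²; P = b + 2y√(1+z²) = 3.35 + 2×2.18×1.487 = 9.832 m. Hydraulic radius R = A/P = 12.53/9.832 = 1.275 m. Q_A = (1/0.016)·12.53·1.275^(2/3)·√0.00045 = 19.53 m³/s.
Channel B: With bottom width b = 3.75 m and side slope z = 2.5: A = (b + zy)y = (3.75 + 2.5×3.43)×3.43 = 42.27 m²; P = b + 2y√(1+z²) = 3.75 + 2×3.43×2.693 = 22.22 m. Hydraulic radius R = A/P = 42.27/22.22 = 1.902 m. Q_B = (1/0.016)·42.27·1.902^(2/3)·√0.00045 = 86.06 m³/s.
Q_A = 19.53 m³/s vs Q_B = 86.06 m³/s, so channel B carries more.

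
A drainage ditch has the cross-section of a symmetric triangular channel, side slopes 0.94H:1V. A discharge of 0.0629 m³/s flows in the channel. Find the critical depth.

y_c = 0.247 m

At critical depth, Q² T / (g A³) = 1, i.e. A³/T = Q²/g = 0.0629²/9.81 = 0.0004033.
Try y = 0.216 m: A³/T = 0.0002077 — short.
Try y = 0.278 m: A³/T = 0.0007336 — over.
Try y = 0.247 m: A³/T = 0.0004062 — ≈ 0.0004033.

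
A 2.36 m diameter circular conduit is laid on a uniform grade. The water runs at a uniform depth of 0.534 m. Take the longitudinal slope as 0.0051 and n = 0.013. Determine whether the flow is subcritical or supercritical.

supercritical

For a circular section of diameter D = 2.36 m at depth y = 0.534 m, the central angle is θ = 2 arccos(1 − 2y/D) = 1.983 rad. Then A = (D²/8)(θ − sin θ) = 0.7426 m² and P = Dθ/2 = 2.34 m.
Hydraulic radius R = A/P = 0.7426/2.34 = 0.3174 m.
V = (1/n) R^(2/3) √S = (1/0.013) × 0.3174^(2/3) × √0.0051 = 2.556 m/s. Hydraulic depth D_h = A/T = 0.7426/1.975 = 0.376 m.
Froude number Fr = V/√(g·D_h) = 2.556/√(9.81×0.376) = 1.33, which is greater than 1, so the flow is supercritical.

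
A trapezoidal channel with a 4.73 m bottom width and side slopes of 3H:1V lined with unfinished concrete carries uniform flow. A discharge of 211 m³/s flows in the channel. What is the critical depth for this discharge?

y_c = 3.29 m

At critical depth, Q² T / (g A³) = 1, i.e. A³/T = Q²/g = 211²/9.81 = 4538.
Trying y = 3.95 m: A³/T = 9880 — over.
Trying y = 3.29 m: A³/T = 4529 — matches.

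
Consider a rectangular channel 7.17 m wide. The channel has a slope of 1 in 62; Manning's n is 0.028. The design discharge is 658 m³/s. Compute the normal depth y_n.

y_n = 10.5 m

Manning's equation rearranged: A R^(2/3) = nQ / (1·√S) = 0.028 × 658 / (√0.01613) = 145.1.
Trying y = 13.1 m: A R^(2/3) = 187.2 — too large.
Trying y = 7.81 m: A R^(2/3) = 102 — too small.
Trying y = 10.5 m: A R^(2/3) = 145 — matches.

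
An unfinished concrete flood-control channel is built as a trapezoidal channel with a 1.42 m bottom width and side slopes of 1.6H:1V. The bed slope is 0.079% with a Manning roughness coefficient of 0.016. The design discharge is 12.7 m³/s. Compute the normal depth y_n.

Manning's equation rearranged: A R^(2/3) = nQ / (1·√S) = 0.016 × 12.7 / (√0.00079) = 7.23.
Try y = 1.93 m: A R^(2/3) = 8.699 — over.
Try y = 1.78 m: A R^(2/3) = 7.257 — ≈ 7.23.

y_n = 1.78 m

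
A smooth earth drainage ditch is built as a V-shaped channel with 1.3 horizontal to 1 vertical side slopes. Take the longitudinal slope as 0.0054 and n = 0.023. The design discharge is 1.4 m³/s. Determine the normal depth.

y_n = 0.838 m

Manning's equation rearranged: A R^(2/3) = nQ / (1·√S) = 0.023 × 1.4 / (√0.0054) = 0.4382.
Trying y = 0.683 m: A R^(2/3) = 0.2538 — too small.
Trying y = 1.03 m: A R^(2/3) = 0.7589 — too large.
Trying y = 0.838 m: A R^(2/3) = 0.4378 — ≈ 0.4382.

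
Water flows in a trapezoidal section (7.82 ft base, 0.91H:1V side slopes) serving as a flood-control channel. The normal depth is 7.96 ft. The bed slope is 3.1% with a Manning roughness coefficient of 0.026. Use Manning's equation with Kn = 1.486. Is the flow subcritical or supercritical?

With bottom width b = 7.82 ft and side slope z = 0.91: A = (b + zy)y = (7.82 + 0.91×7.96)×7.96 = 119.9 ft²; P = b + 2y√(1+z²) = 7.82 + 2×7.96×1.352 = 29.34 ft.
Hydraulic radius R = A/P = 119.9/29.34 = 4.086 ft.
V = (1.486/n) R^(2/3) √S = (1.486/0.026) × 4.086^(2/3) × √0.031 = 25.72 ft/s. Hydraulic depth D_h = A/T = 119.9/22.31 = 5.375 ft.
Froude number Fr = V/√(g·D_h) = 25.72/√(32.2×5.375) = 1.95, which is greater than 1, so the flow is supercritical.

supercritical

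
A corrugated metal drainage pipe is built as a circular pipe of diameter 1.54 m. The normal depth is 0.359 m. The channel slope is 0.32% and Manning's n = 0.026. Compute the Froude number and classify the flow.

For a circular section of diameter D = 1.54 m at depth y = 0.359 m, the central angle is θ = 2 arccos(1 − 2y/D) = 2.015 rad. Then A = (D²/8)(θ − sin θ) = 0.3299 m² and P = Dθ/2 = 1.552 m.
Hydraulic radius R = A/P = 0.3299/1.552 = 0.2126 m.
V = (1/n) R^(2/3) √S = (1/0.026) × 0.2126^(2/3) × √0.0032 = 0.7749 m/s. Hydraulic depth D_h = A/T = 0.3299/1.302 = 0.2533 m.
Froude number Fr = V/√(g·D_h) = 0.7749/√(9.81×0.2533) = 0.492, which is less than 1, so the flow is subcritical.

subcritical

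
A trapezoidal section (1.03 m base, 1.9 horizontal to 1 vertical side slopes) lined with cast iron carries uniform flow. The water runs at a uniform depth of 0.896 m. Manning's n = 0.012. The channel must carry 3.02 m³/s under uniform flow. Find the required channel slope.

S = 0.000549

With bottom width b = 1.03 m and side slope z = 1.9: A = (b + zy)y = (1.03 + 1.9×0.896)×0.896 = 2.448 m²; P = b + 2y√(1+z²) = 1.03 + 2×0.896×2.147 = 4.878 m.
Hydraulic radius R = A/P = 2.448/4.878 = 0.5019 m.
From Manning's equation, S = [nQ / (1 A R^(2/3))]² = [0.012 × 3.02 / (1 × 2.448 × 0.5019^(2/3))]² = 0.000549.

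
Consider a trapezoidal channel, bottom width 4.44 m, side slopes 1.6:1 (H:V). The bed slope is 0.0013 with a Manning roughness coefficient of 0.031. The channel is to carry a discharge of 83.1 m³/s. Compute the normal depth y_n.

y_n = 3.94 m

Manning's equation rearranged: A R^(2/3) = nQ / (1·√S) = 0.031 × 83.1 / (√0.0013) = 71.45.
Trying y = 2.87 m: A R^(2/3) = 36.89 — low.
Trying y = 4.51 m: A R^(2/3) = 95.53 — high.
Trying y = 3.94 m: A R^(2/3) = 71.44 — close enough.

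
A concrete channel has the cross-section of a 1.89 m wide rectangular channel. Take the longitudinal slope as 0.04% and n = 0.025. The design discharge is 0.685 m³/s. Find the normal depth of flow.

Manning's equation rearranged: A R^(2/3) = nQ / (1·√S) = 0.025 × 0.685 / (√0.0004) = 0.8563.
At y = 0.658 m: A R^(2/3) = 0.6615 — short.
At y = 0.971 m: A R^(2/3) = 1.123 — over.
At y = 0.794 m: A R^(2/3) = 0.8569 — ≈ 0.8563.

y_n = 0.794 m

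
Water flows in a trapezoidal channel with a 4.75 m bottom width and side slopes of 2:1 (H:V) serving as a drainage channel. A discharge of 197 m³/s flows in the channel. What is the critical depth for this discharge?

At critical depth, Q² T / (g A³) = 1, i.e. A³/T = Q²/g = 197²/9.81 = 3956.
At y = 4.1 m: A³/T = 7077 — high.
At y = 2.69 m: A³/T = 1305 — low.
At y = 3.56 m: A³/T = 3974 — close enough.

y_c = 3.56 m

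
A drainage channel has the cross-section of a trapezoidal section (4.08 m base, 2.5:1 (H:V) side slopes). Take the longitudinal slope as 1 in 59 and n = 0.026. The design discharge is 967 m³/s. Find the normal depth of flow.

y_n = 5.42 m

Manning's equation rearranged: A R^(2/3) = nQ / (1·√S) = 0.026 × 967 / (√0.01695) = 193.1.
At y = 6.89 m: A R^(2/3) = 342.5 — too large.
At y = 5.42 m: A R^(2/3) = 193.1 — close enough.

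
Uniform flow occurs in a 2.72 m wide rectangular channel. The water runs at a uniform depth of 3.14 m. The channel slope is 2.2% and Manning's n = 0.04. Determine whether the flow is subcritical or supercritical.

Flow area A = b·y = 2.72 × 3.14 = 8.541 m². Wetted perimeter P = b + 2y = 2.72 + 2×3.14 = 9 m.
Hydraulic radius R = A/P = 8.541/9 = 0.949 m.
V = (1/n) R^(2/3) √S = (1/0.04) × 0.949^(2/3) × √0.022 = 3.581 m/s. Hydraulic depth D_h = A/T = 8.541/2.72 = 3.14 m.
Froude number Fr = V/√(g·D_h) = 3.581/√(9.81×3.14) = 0.645, which is less than 1, so the flow is subcritical.

subcritical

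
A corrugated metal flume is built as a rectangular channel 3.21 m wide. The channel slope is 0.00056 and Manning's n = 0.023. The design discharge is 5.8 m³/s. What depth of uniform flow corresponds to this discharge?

Manning's equation rearranged: A R^(2/3) = nQ / (1·√S) = 0.023 × 5.8 / (√0.00056) = 5.637.
At y = 1.66 m: A R^(2/3) = 4.653 — short.
At y = 2.28 m: A R^(2/3) = 7.033 — over.
At y = 1.92 m: A R^(2/3) = 5.635 — matches.

y_n = 1.92 m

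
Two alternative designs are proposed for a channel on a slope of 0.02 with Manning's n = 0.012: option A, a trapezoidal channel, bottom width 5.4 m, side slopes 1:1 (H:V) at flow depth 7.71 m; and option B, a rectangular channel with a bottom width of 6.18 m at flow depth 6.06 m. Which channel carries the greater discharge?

Channel A: With bottom width b = 5.4 m and side slope z = 1: A = (b + zy)y = (5.4 + 1×7.71)×7.71 = 101.1 m²; P = b + 2y√(1+z²) = 5.4 + 2×7.71×1.414 = 27.21 m. Hydraulic radius R = A/P = 101.1/27.21 = 3.715 m. Q_A = (1/0.012)·101.1·3.715^(2/3)·√0.02 = 2857 m³/s.
Channel B: Flow area A = b·y = 6.18 × 6.06 = 37.45 m². Wetted perimeter P = b + 2y = 6.18 + 2×6.06 = 18.3 m. Hydraulic radius R = A/P = 37.45/18.3 = 2.046 m. Q_B = (1/0.012)·37.45·2.046^(2/3)·√0.02 = 711.4 m³/s.
Q_A = 2857 m³/s vs Q_B = 711.4 m³/s, so channel A carries more.

channel A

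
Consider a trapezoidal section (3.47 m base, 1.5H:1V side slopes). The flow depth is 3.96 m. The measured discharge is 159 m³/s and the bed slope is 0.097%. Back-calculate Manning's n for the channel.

With bottom width b = 3.47 m and side slope z = 1.5: A = (b + zy)y = (3.47 + 1.5×3.96)×3.96 = 37.26 m²; P = b + 2y√(1+z²) = 3.47 + 2×3.96×1.803 = 17.75 m.
Hydraulic radius R = A/P = 37.26/17.75 = 2.1 m.
Rearranging Manning's equation: n = (1/Q) A R^(2/3) S^(1/2) = (1/159) × 37.26 × 2.1^(2/3) × √0.00097 = 0.012.

n = 0.012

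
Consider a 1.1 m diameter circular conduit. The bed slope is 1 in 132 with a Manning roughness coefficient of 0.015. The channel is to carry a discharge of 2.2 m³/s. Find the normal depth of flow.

y_n = 0.85 m

Manning's equation rearranged: A R^(2/3) = nQ / (1·√S) = 0.015 × 2.2 / (√0.007576) = 0.3791.
Trying y = 0.59 m: A R^(2/3) = 0.2259 — too small.
Trying y = 0.927 m: A R^(2/3) = 0.4114 — too large.
Trying y = 0.85 m: A R^(2/3) = 0.379 — close enough.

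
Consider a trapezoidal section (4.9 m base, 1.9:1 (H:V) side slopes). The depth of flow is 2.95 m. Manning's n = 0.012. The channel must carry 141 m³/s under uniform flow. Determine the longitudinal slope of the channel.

With bottom width b = 4.9 m and side slope z = 1.9: A = (b + zy)y = (4.9 + 1.9×2.95)×2.95 = 30.99 m²; P = b + 2y√(1+z²) = 4.9 + 2×2.95×2.147 = 17.57 m.
Hydraulic radius R = A/P = 30.99/17.57 = 1.764 m.
From Manning's equation, S = [nQ / (1 A R^(2/3))]² = [0.012 × 141 / (1 × 30.99 × 1.764^(2/3))]² = 0.0014.

S = 0.0014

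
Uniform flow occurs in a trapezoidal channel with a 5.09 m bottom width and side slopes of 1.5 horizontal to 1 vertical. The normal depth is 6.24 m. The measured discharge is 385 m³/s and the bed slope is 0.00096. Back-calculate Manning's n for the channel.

n = 0.016

With bottom width b = 5.09 m and side slope z = 1.5: A = (b + zy)y = (5.09 + 1.5×6.24)×6.24 = 90.17 m²; P = b + 2y√(1+z²) = 5.09 + 2×6.24×1.803 = 27.59 m.
Hydraulic radius R = A/P = 90.17/27.59 = 3.268 m.
Rearranging Manning's equation: n = (1/Q) A R^(2/3) S^(1/2) = (1/385) × 90.17 × 3.268^(2/3) × √0.00096 = 0.016.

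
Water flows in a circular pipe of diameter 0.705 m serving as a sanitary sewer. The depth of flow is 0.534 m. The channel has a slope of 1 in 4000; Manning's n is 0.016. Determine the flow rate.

Q = 0.112 m³/s

For a circular section of diameter D = 0.705 m at depth y = 0.534 m, the central angle is θ = 2 arccos(1 − 2y/D) = 4.223 rad. Then A = (D²/8)(θ − sin θ) = 0.3172 m² and P = Dθ/2 = 1.489 m.
Hydraulic radius R = A/P = 0.3172/1.489 = 0.2131 m.
Manning's equation: Q = (1/n) A R^(2/3) S^(1/2) = (1/0.016) × 0.3172 × 0.2131^(2/3) × 0.00025^(1/2) = 0.112 m³/s.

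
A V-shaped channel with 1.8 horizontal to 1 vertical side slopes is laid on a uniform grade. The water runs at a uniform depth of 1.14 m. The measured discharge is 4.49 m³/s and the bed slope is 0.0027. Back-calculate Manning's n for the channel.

n = 0.017

For a triangular section with side slope z = 1.8: A = zy² = 1.8×1.14² = 2.339 m²; P = 2y√(1+z²) = 2×1.14×2.059 = 4.695 m.
Hydraulic radius R = A/P = 2.339/4.695 = 0.4983 m.
Rearranging Manning's equation: n = (1/Q) A R^(2/3) S^(1/2) = (1/4.49) × 2.339 × 0.4983^(2/3) × √0.0027 = 0.017.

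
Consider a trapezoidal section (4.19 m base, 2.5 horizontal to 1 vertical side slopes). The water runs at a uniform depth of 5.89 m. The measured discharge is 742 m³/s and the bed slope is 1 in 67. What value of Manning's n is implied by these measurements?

With bottom width b = 4.19 m and side slope z = 2.5: A = (b + zy)y = (4.19 + 2.5×5.89)×5.89 = 111.4 m²; P = b + 2y√(1+z²) = 4.19 + 2×5.89×2.693 = 35.91 m.
Hydraulic radius R = A/P = 111.4/35.91 = 3.103 m.
Rearranging Manning's equation: n = (1/Q) A R^(2/3) S^(1/2) = (1/742) × 111.4 × 3.103^(2/3) × √0.01493 = 0.039.

n = 0.039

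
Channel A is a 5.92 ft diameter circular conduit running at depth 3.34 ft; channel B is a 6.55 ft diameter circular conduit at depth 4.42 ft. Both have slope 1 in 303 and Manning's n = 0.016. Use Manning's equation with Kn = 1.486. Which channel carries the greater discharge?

Channel A: For a circular section of diameter D = 5.92 ft at depth y = 3.34 ft, the central angle is θ = 2 arccos(1 − 2y/D) = 3.399 rad. Then A = (D²/8)(θ − sin θ) = 16.01 ft² and P = Dθ/2 = 10.06 ft. Hydraulic radius R = A/P = 16.01/10.06 = 1.591 ft. Q_A = (1.486/0.016)·16.01·1.591^(2/3)·√0.0033 = 116.4 ft³/s.
Channel B: For a circular section of diameter D = 6.55 ft at depth y = 4.42 ft, the central angle is θ = 2 arccos(1 − 2y/D) = 3.856 rad. Then A = (D²/8)(θ − sin θ) = 24.19 ft² and P = Dθ/2 = 12.63 ft. Hydraulic radius R = A/P = 24.19/12.63 = 1.916 ft. Q_B = (1.486/0.016)·24.19·1.916^(2/3)·√0.0033 = 199.1 ft³/s.
Q_A = 116.4 ft³/s vs Q_B = 199.1 ft³/s, so channel B carries more.

channel B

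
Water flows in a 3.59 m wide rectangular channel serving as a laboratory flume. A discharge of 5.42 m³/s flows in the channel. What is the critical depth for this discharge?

For a rectangular channel, critical depth y_c = (q²/g)^(1/3) where q = Q/b = 5.42/3.59 = 1.51 m²/s.
So y_c = (1.51²/9.81)^(1/3) = 0.615 m.

y_c = 0.615 m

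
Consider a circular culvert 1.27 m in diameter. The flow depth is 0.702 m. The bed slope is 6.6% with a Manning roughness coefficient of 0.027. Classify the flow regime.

supercritical

For a circular section of diameter D = 1.27 m at depth y = 0.702 m, the central angle is θ = 2 arccos(1 − 2y/D) = 3.353 rad. Then A = (D²/8)(θ − sin θ) = 0.7183 m² and P = Dθ/2 = 2.129 m.
Hydraulic radius R = A/P = 0.7183/2.129 = 0.3374 m.
V = (1/n) R^(2/3) √S = (1/0.027) × 0.3374^(2/3) × √0.066 = 4.611 m/s. Hydraulic depth D_h = A/T = 0.7183/1.263 = 0.5688 m.
Froude number Fr = V/√(g·D_h) = 4.611/√(9.81×0.5688) = 1.95, which is greater than 1, so the flow is supercritical.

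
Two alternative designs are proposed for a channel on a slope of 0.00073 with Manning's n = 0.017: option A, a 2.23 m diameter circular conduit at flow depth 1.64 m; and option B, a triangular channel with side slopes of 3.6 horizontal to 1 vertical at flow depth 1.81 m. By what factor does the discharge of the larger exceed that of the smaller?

4.57

Channel A: For a circular section of diameter D = 2.23 m at depth y = 1.64 m, the central angle is θ = 2 arccos(1 − 2y/D) = 4.122 rad. Then A = (D²/8)(θ − sin θ) = 3.079 m² and P = Dθ/2 = 4.596 m. Hydraulic radius R = A/P = 3.079/4.596 = 0.6699 m. Q_A = (1/0.017)·3.079·0.6699^(2/3)·√0.00073 = 3.746 m³/s.
Channel B: For a triangular section with side slope z = 3.6: A = zy² = 3.6×1.81² = 11.79 m²; P = 2y√(1+z²) = 2×1.81×3.736 = 13.53 m. Hydraulic radius R = A/P = 11.79/13.53 = 0.872 m. Q_B = (1/0.017)·11.79·0.872^(2/3)·√0.00073 = 17.11 m³/s.
The larger discharge is 17.11 m³/s and the smaller is 3.746 m³/s; the ratio is 4.57.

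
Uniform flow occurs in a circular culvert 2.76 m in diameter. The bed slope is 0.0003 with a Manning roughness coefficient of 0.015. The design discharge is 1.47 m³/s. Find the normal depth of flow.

y_n = 0.985 m

Manning's equation rearranged: A R^(2/3) = nQ / (1·√S) = 0.015 × 1.47 / (√0.0003) = 1.273.
Trying y = 0.694 m: A R^(2/3) = 0.6473 — low.
Trying y = 0.985 m: A R^(2/3) = 1.274 — matches.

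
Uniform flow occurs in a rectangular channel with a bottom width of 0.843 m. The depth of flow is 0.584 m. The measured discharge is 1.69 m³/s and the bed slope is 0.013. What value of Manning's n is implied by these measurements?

n = 0.013

Flow area A = b·y = 0.843 × 0.584 = 0.4923 m². Wetted perimeter P = b + 2y = 0.843 + 2×0.584 = 2.011 m.
Hydraulic radius R = A/P = 0.4923/2.011 = 0.2448 m.
Rearranging Manning's equation: n = (1/Q) A R^(2/3) S^(1/2) = (1/1.69) × 0.4923 × 0.2448^(2/3) × √0.013 = 0.013.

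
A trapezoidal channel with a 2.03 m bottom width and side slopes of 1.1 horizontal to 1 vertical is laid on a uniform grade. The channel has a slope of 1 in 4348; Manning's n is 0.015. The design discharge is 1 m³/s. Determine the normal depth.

Manning's equation rearranged: A R^(2/3) = nQ / (1·√S) = 0.015 × 1 / (√0.00023) = 0.9891.
Trying y = 0.445 m: A R^(2/3) = 0.5401 — short.
Trying y = 0.766 m: A R^(2/3) = 1.406 — over.
Trying y = 0.629 m: A R^(2/3) = 0.9889 — matches.

y_n = 0.629 m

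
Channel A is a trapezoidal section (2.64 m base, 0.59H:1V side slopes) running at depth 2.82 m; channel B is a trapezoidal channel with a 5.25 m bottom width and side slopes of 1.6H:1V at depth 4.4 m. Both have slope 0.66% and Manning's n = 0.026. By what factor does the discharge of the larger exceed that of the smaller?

Channel A: With bottom width b = 2.64 m and side slope z = 0.59: A = (b + zy)y = (2.64 + 0.59×2.82)×2.82 = 12.14 m²; P = b + 2y√(1+z²) = 2.64 + 2×2.82×1.161 = 9.188 m. Hydraulic radius R = A/P = 12.14/9.188 = 1.321 m. Q_A = (1/0.026)·12.14·1.321^(2/3)·√0.0066 = 45.65 m³/s.
Channel B: With bottom width b = 5.25 m and side slope z = 1.6: A = (b + zy)y = (5.25 + 1.6×4.4)×4.4 = 54.08 m²; P = b + 2y√(1+z²) = 5.25 + 2×4.4×1.887 = 21.85 m. Hydraulic radius R = A/P = 54.08/21.85 = 2.474 m. Q_B = (1/0.026)·54.08·2.474^(2/3)·√0.0066 = 309.1 m³/s.
The larger discharge is 309.1 m³/s and the smaller is 45.65 m³/s; the ratio is 6.77.

6.77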